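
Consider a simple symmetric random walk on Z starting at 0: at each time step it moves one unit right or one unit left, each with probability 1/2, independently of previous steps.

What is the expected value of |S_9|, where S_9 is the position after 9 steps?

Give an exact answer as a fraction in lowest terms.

S_9 takes values m ≡ 1 (mod 2) with |m| ≤ 9; P(S_9=m) = C(9,(9+m)/2)/2^9.
Total paths: 2^9 = 512
Distribution: P(S=-9)=1/512, P(S=-7)=9/512, P(S=-5)=36/512, P(S=-3)=84/512, P(S=-1)=126/512, P(S=1)=126/512, P(S=3)=84/512, P(S=5)=36/512, P(S=7)=9/512, P(S=9)=1/512
E[|S_9|] = Σ_m |m|·P(S_9=m) = 1260/512 = 315/128

Answer: 315/128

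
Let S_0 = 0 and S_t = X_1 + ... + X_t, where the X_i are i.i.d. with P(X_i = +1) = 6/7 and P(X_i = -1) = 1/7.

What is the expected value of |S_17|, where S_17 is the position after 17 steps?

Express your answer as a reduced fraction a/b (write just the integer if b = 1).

S_17 takes values m ≡ 1 (mod 2) with |m| ≤ 17; P(S_17=m) = C(17,(17+m)/2) · (6/7)^((17+m)/2) · (1/7)^((17-m)/2).
Distribution: P(S=-17)=1/232630513987207, P(S=-15)=102/232630513987207, P(S=-13)=4896/232630513987207, P(S=-11)=146880/232630513987207, P(S=-9)=440640/33232930569601, P(S=-7)=6873984/33232930569601, P(S=-5)=82487808/33232930569601, P(S=-3)=5444195328/232630513987207, P(S=-1)=40831464960/232630513987207, P(S=1)=244988789760/232630513987207, P(S=3)=1175946190848/232630513987207, P(S=5)=641425195008/33232930569601, P(S=7)=1924275585024/33232930569601, P(S=9)=4440635965440/33232930569601, P(S=11)=53287631585280/232630513987207, P(S=13)=63945157902336/232630513987207, P(S=15)=47958868426752/232630513987207, P(S=17)=16926659444736/232630513987207
E[|S_17|] = Σ_m |m|·P(S_17=m) = 403559990456765/33232930569601

Answer: 403559990456765/33232930569601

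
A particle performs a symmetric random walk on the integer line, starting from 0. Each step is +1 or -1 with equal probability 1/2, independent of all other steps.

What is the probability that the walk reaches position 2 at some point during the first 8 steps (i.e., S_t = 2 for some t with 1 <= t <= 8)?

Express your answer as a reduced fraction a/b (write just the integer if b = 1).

Answer: 65/128

Derivation:
Count via complement. Let g(t,s) = #length-t paths at position s with S_1..S_t all ≠ 2.
g(t,s) = g(t-1,s-1) + g(t-1,s+1) for s ≠ 2; g(t,2) = 0.
t=0: g(0,0)=1
t=1: g(1,-1)=1 g(1,1)=1
t=2: g(2,-2)=1 g(2,0)=2
t=3: g(3,-3)=1 g(3,-1)=3 g(3,1)=2
t=4: g(4,-4)=1 g(4,-2)=4 g(4,0)=5
t=5: g(5,-5)=1 g(5,-3)=5 g(5,-1)=9 g(5,1)=5
t=6: g(6,-6)=1 g(6,-4)=6 g(6,-2)=14 g(6,0)=14
t=7: g(7,-7)=1 g(7,-5)=7 g(7,-3)=20 g(7,-1)=28 g(7,1)=14
t=8: g(8,-8)=1 g(8,-6)=8 g(8,-4)=27 g(8,-2)=48 g(8,0)=42
Paths never hitting 2: Σ_s g(8,s) = 126
Paths hitting 2: 2^8 - 126 = 130
P = 130/256 = 65/128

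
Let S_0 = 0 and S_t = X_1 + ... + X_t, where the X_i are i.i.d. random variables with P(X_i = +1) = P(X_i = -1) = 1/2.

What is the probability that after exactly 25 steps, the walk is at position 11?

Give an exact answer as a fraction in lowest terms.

Answer: 120175/8388608

Derivation:
To reach position 11 after 25 steps: need 18 steps of +1 and 7 of -1.
Favorable paths: C(25,18) = 480700
Total paths: 2^25 = 33554432
P = 480700/33554432 = 120175/8388608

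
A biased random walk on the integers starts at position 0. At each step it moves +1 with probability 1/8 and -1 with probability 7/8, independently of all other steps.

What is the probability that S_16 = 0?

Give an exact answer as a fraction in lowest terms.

Answer: 37096494435/140737488355328

Derivation:
To be at 0 after 16 steps: need exactly 8 steps of +1 and 8 of -1.
Number of such sequences: C(16,8) = 12870
Each has probability (1/8)^8 · (7/8)^8 = 5764801/281474976710656
P = 12870 · 5764801/281474976710656 = 37096494435/140737488355328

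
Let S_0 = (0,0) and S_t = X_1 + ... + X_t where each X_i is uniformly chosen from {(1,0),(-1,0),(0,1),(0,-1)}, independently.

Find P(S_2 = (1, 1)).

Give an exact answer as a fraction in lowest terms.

Let h be the number of horizontal steps (so 2-h are vertical). To end at (1,1) need (h+1)/2 right-steps and ((2-h)+1)/2 up-steps.
Sum over h with 1 ≤ h ≤ 1, h ≡ 1 (mod 2), 2-h ≡ 1 (mod 2):
h=1: C(2,1)·C(1,1)·C(1,1) = 2·1·1 = 2
Total favorable: 2
Total paths: 4^2 = 16
P = 2/16 = 1/8

Answer: 1/8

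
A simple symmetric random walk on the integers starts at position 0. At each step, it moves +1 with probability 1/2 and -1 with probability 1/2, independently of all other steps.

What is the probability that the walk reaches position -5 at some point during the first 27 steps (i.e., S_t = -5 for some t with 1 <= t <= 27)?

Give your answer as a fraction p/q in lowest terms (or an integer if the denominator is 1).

Count via complement. Let g(t,s) = #length-t paths at position s with S_1..S_t all ≠ -5.
g(t,s) = g(t-1,s-1) + g(t-1,s+1) for s ≠ -5; g(t,-5) = 0.
t=0: g(0,0)=1
t=1: g(1,-1)=1 g(1,1)=1
t=2: g(2,-2)=1 g(2,0)=2 g(2,2)=1
t=3: g(3,-3)=1 g(3,-1)=3 g(3,1)=3 g(3,3)=1
t=4: g(4,-4)=1 g(4,-2)=4 g(4,0)=6 g(4,2)=4 g(4,4)=1
t=5: g(5,-3)=5 g(5,-1)=10 g(5,1)=10 g(5,3)=5 g(5,5)=1
t=6: g(6,-4)=5 g(6,-2)=15 g(6,0)=20 g(6,2)=15 g(6,4)=6 g(6,6)=1
t=7: g(7,-3)=20 g(7,-1)=35 g(7,1)=35 g(7,3)=21 g(7,5)=7 g(7,7)=1
t=8: g(8,-4)=20 g(8,-2)=55 g(8,0)=70 g(8,2)=56 g(8,4)=28 g(8,6)=8 g(8,8)=1
t=9: g(9,-3)=75 g(9,-1)=125 g(9,1)=126 g(9,3)=84 g(9,5)=36 g(9,7)=9 g(9,9)=1
t=10: g(10,-4)=75 g(10,-2)=200 g(10,0)=251 g(10,2)=210 g(10,4)=120 g(10,6)=45 g(10,8)=10 g(10,10)=1
t=11: g(11,-3)=275 g(11,-1)=451 g(11,1)=461 g(11,3)=330 g(11,5)=165 g(11,7)=55 g(11,9)=11 g(11,11)=1
t=12: g(12,-4)=275 g(12,-2)=726 g(12,0)=912 g(12,2)=791 g(12,4)=495 g(12,6)=220 g(12,8)=66 g(12,10)=12 g(12,12)=1
t=13: g(13,-3)=1001 g(13,-1)=1638 g(13,1)=1703 g(13,3)=1286 g(13,5)=715 g(13,7)=286 g(13,9)=78 g(13,11)=13 g(13,13)=1
t=14: g(14,-4)=1001 g(14,-2)=2639 g(14,0)=3341 g(14,2)=2989 g(14,4)=2001 g(14,6)=1001 g(14,8)=364 g(14,10)=91 g(14,12)=14 g(14,14)=1
t=15: g(15,-3)=3640 g(15,-1)=5980 g(15,1)=6330 g(15,3)=4990 g(15,5)=3002 g(15,7)=1365 g(15,9)=455 g(15,11)=105 g(15,13)=15 g(15,15)=1
t=16: g(16,-4)=3640 g(16,-2)=9620 g(16,0)=12310 g(16,2)=11320 g(16,4)=7992 g(16,6)=4367 g(16,8)=1820 g(16,10)=560 g(16,12)=120 g(16,14)=16 g(16,16)=1
t=17: g(17,-3)=13260 g(17,-1)=21930 g(17,1)=23630 g(17,3)=19312 g(17,5)=12359 g(17,7)=6187 g(17,9)=2380 g(17,11)=680 g(17,13)=136 g(17,15)=17 g(17,17)=1
t=18: g(18,-4)=13260 g(18,-2)=35190 g(18,0)=45560 g(18,2)=42942 g(18,4)=31671 g(18,6)=18546 g(18,8)=8567 g(18,10)=3060 g(18,12)=816 g(18,14)=153 g(18,16)=18 g(18,18)=1
t=19: g(19,-3)=48450 g(19,-1)=80750 g(19,1)=88502 g(19,3)=74613 g(19,5)=50217 g(19,7)=27113 g(19,9)=11627 g(19,11)=3876 g(19,13)=969 g(19,15)=171 g(19,17)=19 g(19,19)=1
t=20: g(20,-4)=48450 g(20,-2)=129200 g(20,0)=169252 g(20,2)=163115 g(20,4)=124830 g(20,6)=77330 g(20,8)=38740 g(20,10)=15503 g(20,12)=4845 g(20,14)=1140 g(20,16)=190 g(20,18)=20 g(20,20)=1
t=21: g(21,-3)=177650 g(21,-1)=298452 g(21,1)=332367 g(21,3)=287945 g(21,5)=202160 g(21,7)=116070 g(21,9)=54243 g(21,11)=20348 g(21,13)=5985 g(21,15)=1330 g(21,17)=210 g(21,19)=21 g(21,21)=1
t=22: g(22,-4)=177650 g(22,-2)=476102 g(22,0)=630819 g(22,2)=620312 g(22,4)=490105 g(22,6)=318230 g(22,8)=170313 g(22,10)=74591 g(22,12)=26333 g(22,14)=7315 g(22,16)=1540 g(22,18)=231 g(22,20)=22 g(22,22)=1
t=23: g(23,-3)=653752 g(23,-1)=1106921 g(23,1)=1251131 g(23,3)=1110417 g(23,5)=808335 g(23,7)=488543 g(23,9)=244904 g(23,11)=100924 g(23,13)=33648 g(23,15)=8855 g(23,17)=1771 g(23,19)=253 g(23,21)=23 g(23,23)=1
t=24: g(24,-4)=653752 g(24,-2)=1760673 g(24,0)=2358052 g(24,2)=2361548 g(24,4)=1918752 g(24,6)=1296878 g(24,8)=733447 g(24,10)=345828 g(24,12)=134572 g(24,14)=42503 g(24,16)=10626 g(24,18)=2024 g(24,20)=276 g(24,22)=24 g(24,24)=1
t=25: g(25,-3)=2414425 g(25,-1)=4118725 g(25,1)=4719600 g(25,3)=4280300 g(25,5)=3215630 g(25,7)=2030325 g(25,9)=1079275 g(25,11)=480400 g(25,13)=177075 g(25,15)=53129 g(25,17)=12650 g(25,19)=2300 g(25,21)=300 g(25,23)=25 g(25,25)=1
t=26: g(26,-4)=2414425 g(26,-2)=6533150 g(26,0)=8838325 g(26,2)=8999900 g(26,4)=7495930 g(26,6)=5245955 g(26,8)=3109600 g(26,10)=1559675 g(26,12)=657475 g(26,14)=230204 g(26,16)=65779 g(26,18)=14950 g(26,20)=2600 g(26,22)=325 g(26,24)=26 g(26,26)=1
t=27: g(27,-3)=8947575 g(27,-1)=15371475 g(27,1)=17838225 g(27,3)=16495830 g(27,5)=12741885 g(27,7)=8355555 g(27,9)=4669275 g(27,11)=2217150 g(27,13)=887679 g(27,15)=295983 g(27,17)=80729 g(27,19)=17550 g(27,21)=2925 g(27,23)=351 g(27,25)=27 g(27,27)=1
Paths never hitting -5: Σ_s g(27,s) = 87922215
Paths hitting -5: 2^27 - 87922215 = 46295513
P = 46295513/134217728 = 46295513/134217728

Answer: 46295513/134217728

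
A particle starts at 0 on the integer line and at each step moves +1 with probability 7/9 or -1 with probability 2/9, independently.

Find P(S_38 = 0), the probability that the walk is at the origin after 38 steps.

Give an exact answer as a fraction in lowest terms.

Answer: 70411346659344583364028819046400/608266787713357709119683992618861307

Derivation:
To be at 0 after 38 steps: need exactly 19 steps of +1 and 19 of -1.
Number of such sequences: C(38,19) = 35345263800
Each has probability (7/9)^19 · (2/9)^19 = 5976303958948914397184/1824800363140073127359051977856583921
P = 35345263800 · 5976303958948914397184/1824800363140073127359051977856583921 = 70411346659344583364028819046400/608266787713357709119683992618861307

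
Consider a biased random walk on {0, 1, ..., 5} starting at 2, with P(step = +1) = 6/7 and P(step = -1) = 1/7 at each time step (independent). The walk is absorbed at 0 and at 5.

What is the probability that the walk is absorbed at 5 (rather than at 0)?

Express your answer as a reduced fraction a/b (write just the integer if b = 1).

Answer: 1512/1555

Derivation:
Biased walk: p = 6/7, q = 1/7, r = q/p = 1/6
Gambler's ruin: P(hit 5 before 0 | start at 2) = (1 - r^a)/(1 - r^N)
r^2 = 1/36; r^5 = 1/7776
P = (1 - 1/36) / (1 - 1/7776) = 35/36 / 7775/7776 = 1512/1555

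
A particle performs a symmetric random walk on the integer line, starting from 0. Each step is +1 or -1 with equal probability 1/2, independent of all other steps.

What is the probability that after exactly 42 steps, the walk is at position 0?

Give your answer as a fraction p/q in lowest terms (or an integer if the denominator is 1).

Answer: 67282234305/549755813888

Derivation:
To return to 0 after 42 steps: need exactly 21 steps of +1 and 21 of -1.
Favorable paths: C(42,21) = 538257874440
Total paths: 2^42 = 4398046511104
P = 538257874440/4398046511104 = 67282234305/549755813888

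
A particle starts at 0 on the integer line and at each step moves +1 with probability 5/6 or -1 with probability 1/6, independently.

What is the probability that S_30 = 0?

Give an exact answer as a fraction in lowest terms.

Answer: 32873687744140625/1535235553616203874304

Derivation:
To be at 0 after 30 steps: need exactly 15 steps of +1 and 15 of -1.
Number of such sequences: C(30,15) = 155117520
Each has probability (5/6)^15 · (1/6)^15 = 30517578125/221073919720733357899776
P = 155117520 · 30517578125/221073919720733357899776 = 32873687744140625/1535235553616203874304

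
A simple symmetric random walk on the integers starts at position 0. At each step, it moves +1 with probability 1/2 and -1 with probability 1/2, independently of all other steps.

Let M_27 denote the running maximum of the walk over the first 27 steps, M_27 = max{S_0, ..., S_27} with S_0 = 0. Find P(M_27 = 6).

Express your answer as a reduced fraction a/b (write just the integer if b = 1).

Answer: 8436285/134217728

Derivation:
Let M_27 = max(S_0,...,S_27). Use the reflection principle: for j ≥ 1, #{paths with M_27 ≥ j} = #{S_27 ≥ j} + #{S_27 ≥ j+1}.
By reflection, #{M_27 ≥ 6} = #{S_27 ≥ 6} + #{S_27 ≥ 7} = 16628809 + 16628809 = 33257618.
#{M_27 ≥ 7} = #{S_27 ≥ 7} + #{S_27 ≥ 8} = 16628809 + 8192524 = 24821333.
#{M_27 = 6} = 33257618 - 24821333 = 8436285.
P(M_27 = 6) = 8436285/134217728 = 8436285/134217728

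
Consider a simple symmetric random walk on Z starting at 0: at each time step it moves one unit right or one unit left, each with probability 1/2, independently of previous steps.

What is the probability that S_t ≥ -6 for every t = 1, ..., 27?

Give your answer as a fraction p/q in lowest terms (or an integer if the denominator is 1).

Let f(t,s) = #length-t paths at position s with S_1..S_t all ≥ -6.
f(t,s) = f(t-1,s-1) + f(t-1,s+1) for s ≥ -6; f(t,s) = 0 for s < -6.
t=0: f(0,0)=1
t=1: f(1,-1)=1 f(1,1)=1
t=2: f(2,-2)=1 f(2,0)=2 f(2,2)=1
t=3: f(3,-3)=1 f(3,-1)=3 f(3,1)=3 f(3,3)=1
t=4: f(4,-4)=1 f(4,-2)=4 f(4,0)=6 f(4,2)=4 f(4,4)=1
t=5: f(5,-5)=1 f(5,-3)=5 f(5,-1)=10 f(5,1)=10 f(5,3)=5 f(5,5)=1
t=6: f(6,-6)=1 f(6,-4)=6 f(6,-2)=15 f(6,0)=20 f(6,2)=15 f(6,4)=6 f(6,6)=1
t=7: f(7,-5)=7 f(7,-3)=21 f(7,-1)=35 f(7,1)=35 f(7,3)=21 f(7,5)=7 f(7,7)=1
t=8: f(8,-6)=7 f(8,-4)=28 f(8,-2)=56 f(8,0)=70 f(8,2)=56 f(8,4)=28 f(8,6)=8 f(8,8)=1
t=9: f(9,-5)=35 f(9,-3)=84 f(9,-1)=126 f(9,1)=126 f(9,3)=84 f(9,5)=36 f(9,7)=9 f(9,9)=1
t=10: f(10,-6)=35 f(10,-4)=119 f(10,-2)=210 f(10,0)=252 f(10,2)=210 f(10,4)=120 f(10,6)=45 f(10,8)=10 f(10,10)=1
t=11: f(11,-5)=154 f(11,-3)=329 f(11,-1)=462 f(11,1)=462 f(11,3)=330 f(11,5)=165 f(11,7)=55 f(11,9)=11 f(11,11)=1
t=12: f(12,-6)=154 f(12,-4)=483 f(12,-2)=791 f(12,0)=924 f(12,2)=792 f(12,4)=495 f(12,6)=220 f(12,8)=66 f(12,10)=12 f(12,12)=1
t=13: f(13,-5)=637 f(13,-3)=1274 f(13,-1)=1715 f(13,1)=1716 f(13,3)=1287 f(13,5)=715 f(13,7)=286 f(13,9)=78 f(13,11)=13 f(13,13)=1
t=14: f(14,-6)=637 f(14,-4)=1911 f(14,-2)=2989 f(14,0)=3431 f(14,2)=3003 f(14,4)=2002 f(14,6)=1001 f(14,8)=364 f(14,10)=91 f(14,12)=14 f(14,14)=1
t=15: f(15,-5)=2548 f(15,-3)=4900 f(15,-1)=6420 f(15,1)=6434 f(15,3)=5005 f(15,5)=3003 f(15,7)=1365 f(15,9)=455 f(15,11)=105 f(15,13)=15 f(15,15)=1
t=16: f(16,-6)=2548 f(16,-4)=7448 f(16,-2)=11320 f(16,0)=12854 f(16,2)=11439 f(16,4)=8008 f(16,6)=4368 f(16,8)=1820 f(16,10)=560 f(16,12)=120 f(16,14)=16 f(16,16)=1
t=17: f(17,-5)=9996 f(17,-3)=18768 f(17,-1)=24174 f(17,1)=24293 f(17,3)=19447 f(17,5)=12376 f(17,7)=6188 f(17,9)=2380 f(17,11)=680 f(17,13)=136 f(17,15)=17 f(17,17)=1
t=18: f(18,-6)=9996 f(18,-4)=28764 f(18,-2)=42942 f(18,0)=48467 f(18,2)=43740 f(18,4)=31823 f(18,6)=18564 f(18,8)=8568 f(18,10)=3060 f(18,12)=816 f(18,14)=153 f(18,16)=18 f(18,18)=1
t=19: f(19,-5)=38760 f(19,-3)=71706 f(19,-1)=91409 f(19,1)=92207 f(19,3)=75563 f(19,5)=50387 f(19,7)=27132 f(19,9)=11628 f(19,11)=3876 f(19,13)=969 f(19,15)=171 f(19,17)=19 f(19,19)=1
t=20: f(20,-6)=38760 f(20,-4)=110466 f(20,-2)=163115 f(20,0)=183616 f(20,2)=167770 f(20,4)=125950 f(20,6)=77519 f(20,8)=38760 f(20,10)=15504 f(20,12)=4845 f(20,14)=1140 f(20,16)=190 f(20,18)=20 f(20,20)=1
t=21: f(21,-5)=149226 f(21,-3)=273581 f(21,-1)=346731 f(21,1)=351386 f(21,3)=293720 f(21,5)=203469 f(21,7)=116279 f(21,9)=54264 f(21,11)=20349 f(21,13)=5985 f(21,15)=1330 f(21,17)=210 f(21,19)=21 f(21,21)=1
t=22: f(22,-6)=149226 f(22,-4)=422807 f(22,-2)=620312 f(22,0)=698117 f(22,2)=645106 f(22,4)=497189 f(22,6)=319748 f(22,8)=170543 f(22,10)=74613 f(22,12)=26334 f(22,14)=7315 f(22,16)=1540 f(22,18)=231 f(22,20)=22 f(22,22)=1
t=23: f(23,-5)=572033 f(23,-3)=1043119 f(23,-1)=1318429 f(23,1)=1343223 f(23,3)=1142295 f(23,5)=816937 f(23,7)=490291 f(23,9)=245156 f(23,11)=100947 f(23,13)=33649 f(23,15)=8855 f(23,17)=1771 f(23,19)=253 f(23,21)=23 f(23,23)=1
t=24: f(24,-6)=572033 f(24,-4)=1615152 f(24,-2)=2361548 f(24,0)=2661652 f(24,2)=2485518 f(24,4)=1959232 f(24,6)=1307228 f(24,8)=735447 f(24,10)=346103 f(24,12)=134596 f(24,14)=42504 f(24,16)=10626 f(24,18)=2024 f(24,20)=276 f(24,22)=24 f(24,24)=1
t=25: f(25,-5)=2187185 f(25,-3)=3976700 f(25,-1)=5023200 f(25,1)=5147170 f(25,3)=4444750 f(25,5)=3266460 f(25,7)=2042675 f(25,9)=1081550 f(25,11)=480699 f(25,13)=177100 f(25,15)=53130 f(25,17)=12650 f(25,19)=2300 f(25,21)=300 f(25,23)=25 f(25,25)=1
t=26: f(26,-6)=2187185 f(26,-4)=6163885 f(26,-2)=8999900 f(26,0)=10170370 f(26,2)=9591920 f(26,4)=7711210 f(26,6)=5309135 f(26,8)=3124225 f(26,10)=1562249 f(26,12)=657799 f(26,14)=230230 f(26,16)=65780 f(26,18)=14950 f(26,20)=2600 f(26,22)=325 f(26,24)=26 f(26,26)=1
t=27: f(27,-5)=8351070 f(27,-3)=15163785 f(27,-1)=19170270 f(27,1)=19762290 f(27,3)=17303130 f(27,5)=13020345 f(27,7)=8433360 f(27,9)=4686474 f(27,11)=2220048 f(27,13)=888029 f(27,15)=296010 f(27,17)=80730 f(27,19)=17550 f(27,21)=2925 f(27,23)=351 f(27,25)=27 f(27,27)=1
Σ_s f(27,s) = 109396395
P = 109396395/134217728 = 109396395/134217728

Answer: 109396395/134217728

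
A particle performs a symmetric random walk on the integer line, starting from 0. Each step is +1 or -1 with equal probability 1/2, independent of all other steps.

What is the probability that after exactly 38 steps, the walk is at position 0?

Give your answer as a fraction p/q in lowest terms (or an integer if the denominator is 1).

Answer: 4418157975/34359738368

Derivation:
To return to 0 after 38 steps: need exactly 19 steps of +1 and 19 of -1.
Favorable paths: C(38,19) = 35345263800
Total paths: 2^38 = 274877906944
P = 35345263800/274877906944 = 4418157975/34359738368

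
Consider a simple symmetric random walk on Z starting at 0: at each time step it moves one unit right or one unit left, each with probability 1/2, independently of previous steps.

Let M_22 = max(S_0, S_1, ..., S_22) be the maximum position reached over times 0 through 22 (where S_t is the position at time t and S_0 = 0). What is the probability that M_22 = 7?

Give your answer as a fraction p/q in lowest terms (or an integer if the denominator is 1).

Answer: 10659/262144

Derivation:
Let M_22 = max(S_0,...,S_22). Use the reflection principle: for j ≥ 1, #{paths with M_22 ≥ j} = #{S_22 ≥ j} + #{S_22 ≥ j+1}.
By reflection, #{M_22 ≥ 7} = #{S_22 ≥ 7} + #{S_22 ≥ 8} = 280600 + 280600 = 561200.
#{M_22 ≥ 8} = #{S_22 ≥ 8} + #{S_22 ≥ 9} = 280600 + 110056 = 390656.
#{M_22 = 7} = 561200 - 390656 = 170544.
P(M_22 = 7) = 170544/4194304 = 10659/262144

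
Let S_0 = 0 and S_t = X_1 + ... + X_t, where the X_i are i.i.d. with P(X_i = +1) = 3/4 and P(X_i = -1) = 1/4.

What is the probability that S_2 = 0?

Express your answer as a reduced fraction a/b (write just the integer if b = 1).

To be at 0 after 2 steps: need exactly 1 step of +1 and 1 of -1.
Number of such sequences: C(2,1) = 2
Each has probability (3/4)^1 · (1/4)^1 = 3/16
P = 2 · 3/16 = 3/8

Answer: 3/8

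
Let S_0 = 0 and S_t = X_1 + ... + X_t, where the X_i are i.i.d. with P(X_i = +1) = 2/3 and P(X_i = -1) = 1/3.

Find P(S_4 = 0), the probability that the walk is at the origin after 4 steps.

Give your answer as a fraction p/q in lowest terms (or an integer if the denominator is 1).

To be at 0 after 4 steps: need exactly 2 steps of +1 and 2 of -1.
Number of such sequences: C(4,2) = 6
Each has probability (2/3)^2 · (1/3)^2 = 4/81
P = 6 · 4/81 = 8/27

Answer: 8/27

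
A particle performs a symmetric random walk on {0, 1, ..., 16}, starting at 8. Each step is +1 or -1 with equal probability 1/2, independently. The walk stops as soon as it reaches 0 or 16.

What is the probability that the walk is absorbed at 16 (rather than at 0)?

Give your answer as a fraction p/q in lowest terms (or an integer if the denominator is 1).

Symmetric walk (p = 1/2): the harmonic-function argument gives P(hit 16 before 0 | start at 8) = a/N.
P = 8/16 = 1/2

Answer: 1/2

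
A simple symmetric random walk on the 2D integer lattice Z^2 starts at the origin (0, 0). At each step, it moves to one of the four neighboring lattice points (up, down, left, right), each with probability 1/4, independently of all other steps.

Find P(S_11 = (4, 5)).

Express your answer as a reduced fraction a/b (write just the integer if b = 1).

Answer: 2541/2097152

Derivation:
Let h be the number of horizontal steps (so 11-h are vertical). To end at (4,5) need (h+4)/2 right-steps and ((11-h)+5)/2 up-steps.
Sum over h with 4 ≤ h ≤ 6, h ≡ 0 (mod 2), 11-h ≡ 1 (mod 2):
h=4: C(11,4)·C(4,4)·C(7,6) = 330·1·7 = 2310
h=6: C(11,6)·C(6,5)·C(5,5) = 462·6·1 = 2772
Total favorable: 5082
Total paths: 4^11 = 4194304
P = 5082/4194304 = 2541/2097152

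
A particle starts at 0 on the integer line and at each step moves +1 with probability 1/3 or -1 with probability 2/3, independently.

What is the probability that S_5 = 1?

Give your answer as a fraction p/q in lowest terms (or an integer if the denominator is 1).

Answer: 40/243

Derivation:
To reach position 1 after 5 steps: need 3 steps of +1 and 2 steps of -1.
Number of such sequences: C(5,3) = 10
Each has probability (1/3)^3 · (2/3)^2 = 4/243
P = 10 · 4/243 = 40/243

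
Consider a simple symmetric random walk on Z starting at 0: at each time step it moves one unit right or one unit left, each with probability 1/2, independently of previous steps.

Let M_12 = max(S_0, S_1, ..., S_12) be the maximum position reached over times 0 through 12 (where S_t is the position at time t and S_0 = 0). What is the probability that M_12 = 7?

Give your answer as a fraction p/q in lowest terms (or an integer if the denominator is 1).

Let M_12 = max(S_0,...,S_12). Use the reflection principle: for j ≥ 1, #{paths with M_12 ≥ j} = #{S_12 ≥ j} + #{S_12 ≥ j+1}.
By reflection, #{M_12 ≥ 7} = #{S_12 ≥ 7} + #{S_12 ≥ 8} = 79 + 79 = 158.
#{M_12 ≥ 8} = #{S_12 ≥ 8} + #{S_12 ≥ 9} = 79 + 13 = 92.
#{M_12 = 7} = 158 - 92 = 66.
P(M_12 = 7) = 66/4096 = 33/2048

Answer: 33/2048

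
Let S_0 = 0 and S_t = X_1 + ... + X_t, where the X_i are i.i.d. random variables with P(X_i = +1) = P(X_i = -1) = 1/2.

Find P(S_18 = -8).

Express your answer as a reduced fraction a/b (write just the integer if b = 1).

Answer: 1071/32768

Derivation:
To reach position -8 after 18 steps: need 5 steps of +1 and 13 of -1.
Favorable paths: C(18,5) = 8568
Total paths: 2^18 = 262144
P = 8568/262144 = 1071/32768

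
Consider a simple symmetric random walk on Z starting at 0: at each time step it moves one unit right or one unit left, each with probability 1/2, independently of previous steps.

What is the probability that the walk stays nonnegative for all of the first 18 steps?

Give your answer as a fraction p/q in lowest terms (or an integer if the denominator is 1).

Answer: 12155/65536

Derivation:
Let f(t,s) = #length-t paths at position s with S_1..S_t all ≥ 0.
f(t,s) = f(t-1,s-1) + f(t-1,s+1) for s ≥ 0; f(t,s) = 0 for s < 0.
t=0: f(0,0)=1
t=1: f(1,1)=1
t=2: f(2,0)=1 f(2,2)=1
t=3: f(3,1)=2 f(3,3)=1
t=4: f(4,0)=2 f(4,2)=3 f(4,4)=1
t=5: f(5,1)=5 f(5,3)=4 f(5,5)=1
t=6: f(6,0)=5 f(6,2)=9 f(6,4)=5 f(6,6)=1
t=7: f(7,1)=14 f(7,3)=14 f(7,5)=6 f(7,7)=1
t=8: f(8,0)=14 f(8,2)=28 f(8,4)=20 f(8,6)=7 f(8,8)=1
t=9: f(9,1)=42 f(9,3)=48 f(9,5)=27 f(9,7)=8 f(9,9)=1
t=10: f(10,0)=42 f(10,2)=90 f(10,4)=75 f(10,6)=35 f(10,8)=9 f(10,10)=1
t=11: f(11,1)=132 f(11,3)=165 f(11,5)=110 f(11,7)=44 f(11,9)=10 f(11,11)=1
t=12: f(12,0)=132 f(12,2)=297 f(12,4)=275 f(12,6)=154 f(12,8)=54 f(12,10)=11 f(12,12)=1
t=13: f(13,1)=429 f(13,3)=572 f(13,5)=429 f(13,7)=208 f(13,9)=65 f(13,11)=12 f(13,13)=1
t=14: f(14,0)=429 f(14,2)=1001 f(14,4)=1001 f(14,6)=637 f(14,8)=273 f(14,10)=77 f(14,12)=13 f(14,14)=1
t=15: f(15,1)=1430 f(15,3)=2002 f(15,5)=1638 f(15,7)=910 f(15,9)=350 f(15,11)=90 f(15,13)=14 f(15,15)=1
t=16: f(16,0)=1430 f(16,2)=3432 f(16,4)=3640 f(16,6)=2548 f(16,8)=1260 f(16,10)=440 f(16,12)=104 f(16,14)=15 f(16,16)=1
t=17: f(17,1)=4862 f(17,3)=7072 f(17,5)=6188 f(17,7)=3808 f(17,9)=1700 f(17,11)=544 f(17,13)=119 f(17,15)=16 f(17,17)=1
t=18: f(18,0)=4862 f(18,2)=11934 f(18,4)=13260 f(18,6)=9996 f(18,8)=5508 f(18,10)=2244 f(18,12)=663 f(18,14)=135 f(18,16)=17 f(18,18)=1
Σ_s f(18,s) = 48620
P = 48620/262144 = 12155/65536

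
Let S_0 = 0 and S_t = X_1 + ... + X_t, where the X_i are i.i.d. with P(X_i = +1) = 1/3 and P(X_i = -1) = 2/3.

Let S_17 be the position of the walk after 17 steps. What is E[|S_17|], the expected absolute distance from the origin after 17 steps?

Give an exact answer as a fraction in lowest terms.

Answer: 85632247/14348907

Derivation:
S_17 takes values m ≡ 1 (mod 2) with |m| ≤ 17; P(S_17=m) = C(17,(17+m)/2) · (1/3)^((17+m)/2) · (2/3)^((17-m)/2).
Distribution: P(S=-17)=131072/129140163, P(S=-15)=1114112/129140163, P(S=-13)=4456448/129140163, P(S=-11)=11141120/129140163, P(S=-9)=19496960/129140163, P(S=-7)=25346048/129140163, P(S=-5)=25346048/129140163, P(S=-3)=19914752/129140163, P(S=-1)=12446720/129140163, P(S=1)=6223360/129140163, P(S=3)=2489344/129140163, P(S=5)=792064/129140163, P(S=7)=198016/129140163, P(S=9)=38080/129140163, P(S=11)=5440/129140163, P(S=13)=544/129140163, P(S=15)=34/129140163, P(S=17)=1/129140163
E[|S_17|] = Σ_m |m|·P(S_17=m) = 85632247/14348907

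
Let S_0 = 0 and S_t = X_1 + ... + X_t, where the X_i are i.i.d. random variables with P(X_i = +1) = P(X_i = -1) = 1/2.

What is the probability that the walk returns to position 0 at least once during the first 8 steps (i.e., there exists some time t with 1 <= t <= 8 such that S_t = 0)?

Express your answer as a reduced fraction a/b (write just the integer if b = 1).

Answer: 93/128

Derivation:
Count via complement. Let g(t,s) = #length-t paths at position s with S_1..S_t all ≠ 0.
g(t,s) = g(t-1,s-1) + g(t-1,s+1) for s ≠ 0; g(t,0) = 0.
t=0: g(0,0)=1
t=1: g(1,-1)=1 g(1,1)=1
t=2: g(2,-2)=1 g(2,2)=1
t=3: g(3,-3)=1 g(3,-1)=1 g(3,1)=1 g(3,3)=1
t=4: g(4,-4)=1 g(4,-2)=2 g(4,2)=2 g(4,4)=1
t=5: g(5,-5)=1 g(5,-3)=3 g(5,-1)=2 g(5,1)=2 g(5,3)=3 g(5,5)=1
t=6: g(6,-6)=1 g(6,-4)=4 g(6,-2)=5 g(6,2)=5 g(6,4)=4 g(6,6)=1
t=7: g(7,-7)=1 g(7,-5)=5 g(7,-3)=9 g(7,-1)=5 g(7,1)=5 g(7,3)=9 g(7,5)=5 g(7,7)=1
t=8: g(8,-8)=1 g(8,-6)=6 g(8,-4)=14 g(8,-2)=14 g(8,2)=14 g(8,4)=14 g(8,6)=6 g(8,8)=1
Paths never hitting 0: Σ_s g(8,s) = 70
Paths hitting 0: 2^8 - 70 = 186
P = 186/256 = 93/128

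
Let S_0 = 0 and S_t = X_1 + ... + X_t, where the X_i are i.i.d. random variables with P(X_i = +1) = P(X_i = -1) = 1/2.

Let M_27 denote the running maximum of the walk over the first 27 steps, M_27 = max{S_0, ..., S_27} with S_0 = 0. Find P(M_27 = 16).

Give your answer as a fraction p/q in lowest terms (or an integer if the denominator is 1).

Answer: 40365/67108864

Derivation:
Let M_27 = max(S_0,...,S_27). Use the reflection principle: for j ≥ 1, #{paths with M_27 ≥ j} = #{S_27 ≥ j} + #{S_27 ≥ j+1}.
By reflection, #{M_27 ≥ 16} = #{S_27 ≥ 16} + #{S_27 ≥ 17} = 101584 + 101584 = 203168.
#{M_27 ≥ 17} = #{S_27 ≥ 17} + #{S_27 ≥ 18} = 101584 + 20854 = 122438.
#{M_27 = 16} = 203168 - 122438 = 80730.
P(M_27 = 16) = 80730/134217728 = 40365/67108864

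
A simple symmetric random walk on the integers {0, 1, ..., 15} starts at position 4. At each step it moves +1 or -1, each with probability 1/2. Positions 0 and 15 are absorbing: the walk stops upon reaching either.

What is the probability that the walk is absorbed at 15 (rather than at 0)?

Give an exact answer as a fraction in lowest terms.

Answer: 4/15

Derivation:
Symmetric walk (p = 1/2): the harmonic-function argument gives P(hit 15 before 0 | start at 4) = a/N.
P = 4/15 = 4/15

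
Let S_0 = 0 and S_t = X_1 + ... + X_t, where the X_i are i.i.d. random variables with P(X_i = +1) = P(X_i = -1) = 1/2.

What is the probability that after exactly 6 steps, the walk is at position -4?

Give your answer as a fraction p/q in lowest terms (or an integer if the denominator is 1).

To reach position -4 after 6 steps: need 1 step of +1 and 5 of -1.
Favorable paths: C(6,1) = 6
Total paths: 2^6 = 64
P = 6/64 = 3/32

Answer: 3/32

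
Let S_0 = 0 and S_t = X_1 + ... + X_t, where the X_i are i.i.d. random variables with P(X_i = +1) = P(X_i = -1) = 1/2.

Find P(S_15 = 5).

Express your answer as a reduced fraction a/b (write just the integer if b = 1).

To reach position 5 after 15 steps: need 10 steps of +1 and 5 of -1.
Favorable paths: C(15,10) = 3003
Total paths: 2^15 = 32768
P = 3003/32768 = 3003/32768

Answer: 3003/32768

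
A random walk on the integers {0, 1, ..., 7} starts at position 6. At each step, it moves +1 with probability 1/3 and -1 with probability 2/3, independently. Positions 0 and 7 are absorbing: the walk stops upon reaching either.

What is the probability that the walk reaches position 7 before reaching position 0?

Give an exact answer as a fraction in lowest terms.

Biased walk: p = 1/3, q = 2/3, r = q/p = 2
Gambler's ruin: P(hit 7 before 0 | start at 6) = (1 - r^a)/(1 - r^N)
r^6 = 64; r^7 = 128
P = (1 - 64) / (1 - 128) = -63 / -127 = 63/127

Answer: 63/127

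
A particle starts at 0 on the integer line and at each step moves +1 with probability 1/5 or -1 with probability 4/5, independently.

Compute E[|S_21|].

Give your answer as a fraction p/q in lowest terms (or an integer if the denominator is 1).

Answer: 1201902947418621/95367431640625

Derivation:
S_21 takes values m ≡ 1 (mod 2) with |m| ≤ 21; P(S_21=m) = C(21,(21+m)/2) · (1/5)^((21+m)/2) · (4/5)^((21-m)/2).
Distribution: P(S=-21)=4398046511104/476837158203125, P(S=-19)=23089744183296/476837158203125, P(S=-17)=11544872091648/95367431640625, P(S=-15)=18279380811776/95367431640625, P(S=-13)=20564303413248/95367431640625, P(S=-11)=87398289506304/476837158203125, P(S=-9)=58265526337536/476837158203125, P(S=-7)=6242734964736/95367431640625, P(S=-5)=2731196547072/95367431640625, P(S=-3)=986265419776/95367431640625, P(S=-1)=1479398129664/476837158203125, P(S=1)=369849532416/476837158203125, P(S=3)=15410397184/95367431640625, P(S=5)=2667184128/95367431640625, P(S=7)=381026304/95367431640625, P(S=9)=222265344/476837158203125, P(S=11)=20837376/476837158203125, P(S=13)=306432/95367431640625, P(S=15)=17024/95367431640625, P(S=17)=672/95367431640625, P(S=19)=84/476837158203125, P(S=21)=1/476837158203125
E[|S_21|] = Σ_m |m|·P(S_21=m) = 1201902947418621/95367431640625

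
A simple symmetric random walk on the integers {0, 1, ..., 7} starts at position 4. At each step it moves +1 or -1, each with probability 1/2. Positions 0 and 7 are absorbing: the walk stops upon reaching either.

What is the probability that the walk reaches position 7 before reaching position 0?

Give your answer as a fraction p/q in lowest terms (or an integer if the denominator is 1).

Answer: 4/7

Derivation:
Symmetric walk (p = 1/2): the harmonic-function argument gives P(hit 7 before 0 | start at 4) = a/N.
P = 4/7 = 4/7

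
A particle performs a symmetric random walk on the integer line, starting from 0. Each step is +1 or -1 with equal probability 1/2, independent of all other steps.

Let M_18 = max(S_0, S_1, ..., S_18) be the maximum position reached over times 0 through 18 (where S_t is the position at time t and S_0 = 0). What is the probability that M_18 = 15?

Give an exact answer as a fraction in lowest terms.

Let M_18 = max(S_0,...,S_18). Use the reflection principle: for j ≥ 1, #{paths with M_18 ≥ j} = #{S_18 ≥ j} + #{S_18 ≥ j+1}.
By reflection, #{M_18 ≥ 15} = #{S_18 ≥ 15} + #{S_18 ≥ 16} = 19 + 19 = 38.
#{M_18 ≥ 16} = #{S_18 ≥ 16} + #{S_18 ≥ 17} = 19 + 1 = 20.
#{M_18 = 15} = 38 - 20 = 18.
P(M_18 = 15) = 18/262144 = 9/131072

Answer: 9/131072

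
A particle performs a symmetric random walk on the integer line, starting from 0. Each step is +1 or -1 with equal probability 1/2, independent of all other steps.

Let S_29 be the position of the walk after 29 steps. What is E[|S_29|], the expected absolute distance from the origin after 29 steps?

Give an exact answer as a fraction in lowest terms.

Answer: 145422675/33554432

Derivation:
S_29 takes values m ≡ 1 (mod 2) with |m| ≤ 29; P(S_29=m) = C(29,(29+m)/2)/2^29.
Total paths: 2^29 = 536870912
Distribution: P(S=-29)=1/536870912, P(S=-27)=29/536870912, P(S=-25)=406/536870912, P(S=-23)=3654/536870912, P(S=-21)=23751/536870912, P(S=-19)=118755/536870912, P(S=-17)=475020/536870912, P(S=-15)=1560780/536870912, P(S=-13)=4292145/536870912, P(S=-11)=10015005/536870912, P(S=-9)=20030010/536870912, P(S=-7)=34597290/536870912, P(S=-5)=51895935/536870912, P(S=-3)=67863915/536870912, P(S=-1)=77558760/536870912, P(S=1)=77558760/536870912, P(S=3)=67863915/536870912, P(S=5)=51895935/536870912, P(S=7)=34597290/536870912, P(S=9)=20030010/536870912, P(S=11)=10015005/536870912, P(S=13)=4292145/536870912, P(S=15)=1560780/536870912, P(S=17)=475020/536870912, P(S=19)=118755/536870912, P(S=21)=23751/536870912, P(S=23)=3654/536870912, P(S=25)=406/536870912, P(S=27)=29/536870912, P(S=29)=1/536870912
E[|S_29|] = Σ_m |m|·P(S_29=m) = 2326762800/536870912 = 145422675/33554432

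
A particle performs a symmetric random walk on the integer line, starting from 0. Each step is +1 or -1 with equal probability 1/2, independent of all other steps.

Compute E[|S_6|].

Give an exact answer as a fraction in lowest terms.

S_6 takes values m ≡ 0 (mod 2) with |m| ≤ 6; P(S_6=m) = C(6,(6+m)/2)/2^6.
Total paths: 2^6 = 64
Distribution: P(S=-6)=1/64, P(S=-4)=6/64, P(S=-2)=15/64, P(S=0)=20/64, P(S=2)=15/64, P(S=4)=6/64, P(S=6)=1/64
E[|S_6|] = Σ_m |m|·P(S_6=m) = 120/64 = 15/8

Answer: 15/8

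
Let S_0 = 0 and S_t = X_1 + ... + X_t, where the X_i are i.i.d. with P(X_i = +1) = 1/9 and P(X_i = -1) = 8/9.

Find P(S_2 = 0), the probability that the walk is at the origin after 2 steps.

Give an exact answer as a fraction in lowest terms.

Answer: 16/81

Derivation:
To be at 0 after 2 steps: need exactly 1 step of +1 and 1 of -1.
Number of such sequences: C(2,1) = 2
Each has probability (1/9)^1 · (8/9)^1 = 8/81
P = 2 · 8/81 = 16/81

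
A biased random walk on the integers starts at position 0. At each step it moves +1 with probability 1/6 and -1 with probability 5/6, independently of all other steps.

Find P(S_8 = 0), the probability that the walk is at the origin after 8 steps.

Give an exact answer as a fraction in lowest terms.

Answer: 21875/839808

Derivation:
To be at 0 after 8 steps: need exactly 4 steps of +1 and 4 of -1.
Number of such sequences: C(8,4) = 70
Each has probability (1/6)^4 · (5/6)^4 = 625/1679616
P = 70 · 625/1679616 = 21875/839808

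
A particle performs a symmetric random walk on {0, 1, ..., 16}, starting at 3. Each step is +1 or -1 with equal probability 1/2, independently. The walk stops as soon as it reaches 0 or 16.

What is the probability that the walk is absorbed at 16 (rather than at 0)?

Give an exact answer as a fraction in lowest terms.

Symmetric walk (p = 1/2): the harmonic-function argument gives P(hit 16 before 0 | start at 3) = a/N.
P = 3/16 = 3/16

Answer: 3/16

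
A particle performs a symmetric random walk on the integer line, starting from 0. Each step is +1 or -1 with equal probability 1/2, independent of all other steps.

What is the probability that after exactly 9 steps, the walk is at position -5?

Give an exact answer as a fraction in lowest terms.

Answer: 9/128

Derivation:
To reach position -5 after 9 steps: need 2 steps of +1 and 7 of -1.
Favorable paths: C(9,2) = 36
Total paths: 2^9 = 512
P = 36/512 = 9/128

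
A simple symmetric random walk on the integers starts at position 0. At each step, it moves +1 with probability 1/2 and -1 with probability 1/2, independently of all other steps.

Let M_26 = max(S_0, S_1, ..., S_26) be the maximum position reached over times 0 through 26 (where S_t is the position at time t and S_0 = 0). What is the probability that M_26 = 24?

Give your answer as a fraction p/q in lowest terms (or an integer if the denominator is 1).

Answer: 13/33554432

Derivation:
Let M_26 = max(S_0,...,S_26). Use the reflection principle: for j ≥ 1, #{paths with M_26 ≥ j} = #{S_26 ≥ j} + #{S_26 ≥ j+1}.
By reflection, #{M_26 ≥ 24} = #{S_26 ≥ 24} + #{S_26 ≥ 25} = 27 + 1 = 28.
#{M_26 ≥ 25} = #{S_26 ≥ 25} + #{S_26 ≥ 26} = 1 + 1 = 2.
#{M_26 = 24} = 28 - 2 = 26.
P(M_26 = 24) = 26/67108864 = 13/33554432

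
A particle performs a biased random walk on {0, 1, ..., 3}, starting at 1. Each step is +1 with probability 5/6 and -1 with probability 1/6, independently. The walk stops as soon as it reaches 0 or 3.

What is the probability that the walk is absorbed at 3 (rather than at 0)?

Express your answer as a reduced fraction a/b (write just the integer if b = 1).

Answer: 25/31

Derivation:
Biased walk: p = 5/6, q = 1/6, r = q/p = 1/5
Gambler's ruin: P(hit 3 before 0 | start at 1) = (1 - r^a)/(1 - r^N)
r^1 = 1/5; r^3 = 1/125
P = (1 - 1/5) / (1 - 1/125) = 4/5 / 124/125 = 25/31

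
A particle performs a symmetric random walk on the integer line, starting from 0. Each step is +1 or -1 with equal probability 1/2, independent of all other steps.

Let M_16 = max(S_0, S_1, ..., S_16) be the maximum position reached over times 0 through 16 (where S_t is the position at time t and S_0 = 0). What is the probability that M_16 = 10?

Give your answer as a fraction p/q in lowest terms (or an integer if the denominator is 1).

Let M_16 = max(S_0,...,S_16). Use the reflection principle: for j ≥ 1, #{paths with M_16 ≥ j} = #{S_16 ≥ j} + #{S_16 ≥ j+1}.
By reflection, #{M_16 ≥ 10} = #{S_16 ≥ 10} + #{S_16 ≥ 11} = 697 + 137 = 834.
#{M_16 ≥ 11} = #{S_16 ≥ 11} + #{S_16 ≥ 12} = 137 + 137 = 274.
#{M_16 = 10} = 834 - 274 = 560.
P(M_16 = 10) = 560/65536 = 35/4096

Answer: 35/4096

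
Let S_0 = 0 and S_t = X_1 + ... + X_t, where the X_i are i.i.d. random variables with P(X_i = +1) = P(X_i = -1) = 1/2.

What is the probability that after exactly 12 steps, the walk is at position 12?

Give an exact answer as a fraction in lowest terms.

To reach position 12 after 12 steps: need 12 steps of +1 and 0 of -1.
Favorable paths: C(12,12) = 1
Total paths: 2^12 = 4096
P = 1/4096 = 1/4096

Answer: 1/4096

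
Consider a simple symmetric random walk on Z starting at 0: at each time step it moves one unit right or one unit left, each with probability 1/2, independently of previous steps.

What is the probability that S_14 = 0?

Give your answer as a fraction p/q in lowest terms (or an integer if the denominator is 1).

Answer: 429/2048

Derivation:
To return to 0 after 14 steps: need exactly 7 steps of +1 and 7 of -1.
Favorable paths: C(14,7) = 3432
Total paths: 2^14 = 16384
P = 3432/16384 = 429/2048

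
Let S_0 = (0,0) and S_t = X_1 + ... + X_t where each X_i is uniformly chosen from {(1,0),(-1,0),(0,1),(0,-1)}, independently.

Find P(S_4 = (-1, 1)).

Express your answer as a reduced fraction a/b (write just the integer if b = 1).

Answer: 3/32

Derivation:
Let h be the number of horizontal steps (so 4-h are vertical). To end at (-1,1) need (h-1)/2 right-steps and ((4-h)+1)/2 up-steps.
Sum over h with 1 ≤ h ≤ 3, h ≡ 1 (mod 2), 4-h ≡ 1 (mod 2):
h=1: C(4,1)·C(1,0)·C(3,2) = 4·1·3 = 12
h=3: C(4,3)·C(3,1)·C(1,1) = 4·3·1 = 12
Total favorable: 24
Total paths: 4^4 = 256
P = 24/256 = 3/32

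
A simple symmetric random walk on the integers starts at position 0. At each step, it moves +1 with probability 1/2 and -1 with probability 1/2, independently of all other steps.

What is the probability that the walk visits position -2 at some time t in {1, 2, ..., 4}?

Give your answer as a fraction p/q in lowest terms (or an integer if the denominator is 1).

Count via complement. Let g(t,s) = #length-t paths at position s with S_1..S_t all ≠ -2.
g(t,s) = g(t-1,s-1) + g(t-1,s+1) for s ≠ -2; g(t,-2) = 0.
t=0: g(0,0)=1
t=1: g(1,-1)=1 g(1,1)=1
t=2: g(2,0)=2 g(2,2)=1
t=3: g(3,-1)=2 g(3,1)=3 g(3,3)=1
t=4: g(4,0)=5 g(4,2)=4 g(4,4)=1
Paths never hitting -2: Σ_s g(4,s) = 10
Paths hitting -2: 2^4 - 10 = 6
P = 6/16 = 3/8

Answer: 3/8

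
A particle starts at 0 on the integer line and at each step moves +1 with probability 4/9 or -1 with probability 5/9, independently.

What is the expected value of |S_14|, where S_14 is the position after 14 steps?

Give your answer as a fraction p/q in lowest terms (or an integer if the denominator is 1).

S_14 takes values m ≡ 0 (mod 2) with |m| ≤ 14; P(S_14=m) = C(14,(14+m)/2) · (4/9)^((14+m)/2) · (5/9)^((14-m)/2).
Distribution: P(S=-14)=6103515625/22876792454961, P(S=-12)=68359375000/22876792454961, P(S=-10)=355468750000/22876792454961, P(S=-8)=1137500000000/22876792454961, P(S=-6)=2502500000000/22876792454961, P(S=-4)=4004000000000/22876792454961, P(S=-2)=1601600000000/7625597484987, P(S=0)=1464320000000/7625597484987, P(S=2)=1025024000000/7625597484987, P(S=4)=1640038400000/22876792454961, P(S=6)=656015360000/22876792454961, P(S=8)=190840832000/22876792454961, P(S=10)=38168166400/22876792454961, P(S=12)=4697620480/22876792454961, P(S=14)=268435456/22876792454961
E[|S_14|] = Σ_m |m|·P(S_14=m) = 24271992280298/7625597484987

Answer: 24271992280298/7625597484987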